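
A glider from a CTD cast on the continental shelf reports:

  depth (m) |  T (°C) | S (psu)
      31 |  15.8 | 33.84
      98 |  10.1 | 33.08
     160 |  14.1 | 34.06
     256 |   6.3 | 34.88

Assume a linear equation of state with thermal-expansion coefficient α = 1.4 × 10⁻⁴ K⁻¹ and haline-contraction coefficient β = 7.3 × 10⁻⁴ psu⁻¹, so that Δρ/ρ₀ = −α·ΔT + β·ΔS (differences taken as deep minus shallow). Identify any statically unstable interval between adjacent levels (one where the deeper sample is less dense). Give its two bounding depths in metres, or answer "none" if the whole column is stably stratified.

Evaluate Δρ/ρ₀ = −αΔT + βΔS across each adjacent pair:
  31–98 m: −αΔT+βΔS = −(1.4 × 10⁻⁴)(-5.7)+(7.3 × 10⁻⁴)(-0.76) = 2.4 × 10⁻⁴ → stable
  98–160 m: −αΔT+βΔS = −(1.4 × 10⁻⁴)(+4.0)+(7.3 × 10⁻⁴)(+0.98) = 1.6 × 10⁻⁴ → stable
  160–256 m: −αΔT+βΔS = −(1.4 × 10⁻⁴)(-7.8)+(7.3 × 10⁻⁴)(+0.82) = 1.7 × 10⁻³ → stable
Every interval has Δρ > 0: the column is stably stratified throughout.

none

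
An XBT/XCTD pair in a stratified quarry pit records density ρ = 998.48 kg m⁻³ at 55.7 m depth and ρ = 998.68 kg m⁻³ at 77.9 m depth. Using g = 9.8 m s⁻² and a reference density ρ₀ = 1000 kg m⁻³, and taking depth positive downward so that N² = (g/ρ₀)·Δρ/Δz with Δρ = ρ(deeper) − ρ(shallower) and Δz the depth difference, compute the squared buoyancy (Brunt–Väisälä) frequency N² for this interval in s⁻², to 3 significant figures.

8.83 × 10⁻⁵ s⁻²

Δρ = 998.68 − 998.48 = 0.20 kg m⁻³ over Δz = 77.9 − 55.7 = 22.2 m.
N² = (9.8/1000) × (0.20/22.2) = 8.8288 × 10⁻⁵ s⁻² ≈ 8.83 × 10⁻⁵ s⁻².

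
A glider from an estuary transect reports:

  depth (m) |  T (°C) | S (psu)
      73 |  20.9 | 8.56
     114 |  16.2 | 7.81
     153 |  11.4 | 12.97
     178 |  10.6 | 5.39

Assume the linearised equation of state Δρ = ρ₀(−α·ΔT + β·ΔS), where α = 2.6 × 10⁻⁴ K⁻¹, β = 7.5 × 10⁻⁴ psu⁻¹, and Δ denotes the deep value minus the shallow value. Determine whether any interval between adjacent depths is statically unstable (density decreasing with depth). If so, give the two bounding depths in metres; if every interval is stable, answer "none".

153–178 m

Evaluate Δρ/ρ₀ = −αΔT + βΔS across each adjacent pair:
  73–114 m: −αΔT+βΔS = −(2.6 × 10⁻⁴)(-4.7)+(7.5 × 10⁻⁴)(-0.75) = 6.6 × 10⁻⁴ → stable
  114–153 m: −αΔT+βΔS = −(2.6 × 10⁻⁴)(-4.8)+(7.5 × 10⁻⁴)(+5.16) = 5.1 × 10⁻³ → stable
  153–178 m: −αΔT+βΔS = −(2.6 × 10⁻⁴)(-0.8)+(7.5 × 10⁻⁴)(-7.58) = -5.5 × 10⁻³ → UNSTABLE
The 153–178 m interval has Δρ < 0: lighter water underlies denser water.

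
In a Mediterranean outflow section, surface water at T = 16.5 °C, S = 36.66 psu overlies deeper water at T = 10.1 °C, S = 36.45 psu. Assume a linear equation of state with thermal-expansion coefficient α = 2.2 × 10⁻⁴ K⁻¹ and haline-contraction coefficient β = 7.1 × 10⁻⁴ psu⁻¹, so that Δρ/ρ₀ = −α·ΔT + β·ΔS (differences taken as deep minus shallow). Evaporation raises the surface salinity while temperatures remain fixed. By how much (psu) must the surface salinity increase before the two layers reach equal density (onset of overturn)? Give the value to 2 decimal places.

Neutral buoyancy requires −α(T_deep − T_surf) + β(S_deep − S_surf′) = 0.
S_surf′ = S_deep − (α/β)·ΔT = 36.45 − (2.2 × 10⁻⁴/7.1 × 10⁻⁴)·(-6.4) = 38.4331 psu.
Increase required: 38.4331 − 36.66 = 1.7731 psu.

1.77 psu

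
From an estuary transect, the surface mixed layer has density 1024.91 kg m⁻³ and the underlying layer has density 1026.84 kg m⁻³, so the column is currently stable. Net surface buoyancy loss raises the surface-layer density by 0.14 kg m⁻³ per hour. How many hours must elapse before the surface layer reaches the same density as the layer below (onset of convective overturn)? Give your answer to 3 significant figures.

13.8 hours

Density deficit of the surface layer: 1026.84 − 1024.91 = 1.93 kg m⁻³.
Required change = 1.93 / 0.14 = 13.8 hours.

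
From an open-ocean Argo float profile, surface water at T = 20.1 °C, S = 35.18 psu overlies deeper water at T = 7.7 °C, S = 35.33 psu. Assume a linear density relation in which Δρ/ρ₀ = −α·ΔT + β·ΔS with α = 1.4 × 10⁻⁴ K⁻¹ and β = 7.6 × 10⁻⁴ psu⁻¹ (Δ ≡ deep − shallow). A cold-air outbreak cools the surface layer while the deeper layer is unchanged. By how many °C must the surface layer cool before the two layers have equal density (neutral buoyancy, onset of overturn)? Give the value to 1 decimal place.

13.2 °C

Neutral buoyancy requires Δρ = 0, i.e. −α(T_deep − T_surf′) + β(S_deep − S_surf) = 0.
T_surf′ = T_deep − (β/α)·ΔS = 7.7 − (7.6 × 10⁻⁴/1.4 × 10⁻⁴)·(+0.15) = 6.886 °C.
Cooling required: 20.1 − (6.886) = 13.214 °C.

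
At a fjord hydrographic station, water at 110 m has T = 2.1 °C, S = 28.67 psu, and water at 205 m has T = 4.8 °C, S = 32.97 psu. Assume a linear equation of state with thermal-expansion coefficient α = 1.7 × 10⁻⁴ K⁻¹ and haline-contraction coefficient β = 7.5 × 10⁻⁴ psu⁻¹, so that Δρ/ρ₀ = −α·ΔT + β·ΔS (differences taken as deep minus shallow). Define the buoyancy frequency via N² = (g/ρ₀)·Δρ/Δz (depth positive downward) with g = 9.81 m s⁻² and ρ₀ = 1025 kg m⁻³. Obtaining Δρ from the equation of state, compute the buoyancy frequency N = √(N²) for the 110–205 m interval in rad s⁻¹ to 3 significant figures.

0.0169 rad s⁻¹

ΔT = +2.7 K, ΔS = +4.30 psu (deep − shallow).
Δρ/ρ₀ = −αΔT + βΔS = -4.59 × 10⁻⁴ + 3.225 × 10⁻³ = 2.766 × 10⁻³, so Δρ ≈ 2.835 kg m⁻³.
N² = (g/ρ₀)·Δρ/Δz = g·(Δρ/ρ₀)/Δz = 9.81 × 2.766 × 10⁻³ / 95 = 2.8563 × 10⁻⁴ s⁻².
N = √(2.8563 × 10⁻⁴) = 0.016901 rad s⁻¹ ≈ 0.0169 rad s⁻¹.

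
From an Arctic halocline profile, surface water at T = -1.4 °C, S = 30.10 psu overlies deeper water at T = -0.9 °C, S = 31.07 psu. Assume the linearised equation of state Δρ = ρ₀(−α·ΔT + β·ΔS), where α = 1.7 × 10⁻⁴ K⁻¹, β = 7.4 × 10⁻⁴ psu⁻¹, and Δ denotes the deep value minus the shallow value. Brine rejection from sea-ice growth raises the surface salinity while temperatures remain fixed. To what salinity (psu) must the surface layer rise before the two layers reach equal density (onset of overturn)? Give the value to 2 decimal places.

30.96 psu

Neutral buoyancy requires −α(T_deep − T_surf) + β(S_deep − S_surf′) = 0.
S_surf′ = S_deep − (α/β)·ΔT = 31.07 − (1.7 × 10⁻⁴/7.4 × 10⁻⁴)·(+0.5) = 30.9551 psu.
Increase required: 30.9551 − 30.10 = 0.8551 psu.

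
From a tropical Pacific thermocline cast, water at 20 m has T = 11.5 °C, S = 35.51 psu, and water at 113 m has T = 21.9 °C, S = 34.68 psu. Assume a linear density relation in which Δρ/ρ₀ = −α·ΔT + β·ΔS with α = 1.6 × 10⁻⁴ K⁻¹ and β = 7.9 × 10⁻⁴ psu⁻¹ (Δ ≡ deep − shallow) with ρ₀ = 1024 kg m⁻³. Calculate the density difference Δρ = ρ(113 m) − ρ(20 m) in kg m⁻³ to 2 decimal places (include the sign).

-2.38 kg m⁻³

ΔT = +10.4 K, ΔS = -0.83 psu (deep − shallow).
Δρ/ρ₀ = −(1.6 × 10⁻⁴)(+10.4) + (7.9 × 10⁻⁴)(-0.83) = -2.3197 × 10⁻³.
Δρ = 1024 × (-2.3197 × 10⁻³) = -2.38 kg m⁻³.
Negative Δρ: lighter below, statically unstable.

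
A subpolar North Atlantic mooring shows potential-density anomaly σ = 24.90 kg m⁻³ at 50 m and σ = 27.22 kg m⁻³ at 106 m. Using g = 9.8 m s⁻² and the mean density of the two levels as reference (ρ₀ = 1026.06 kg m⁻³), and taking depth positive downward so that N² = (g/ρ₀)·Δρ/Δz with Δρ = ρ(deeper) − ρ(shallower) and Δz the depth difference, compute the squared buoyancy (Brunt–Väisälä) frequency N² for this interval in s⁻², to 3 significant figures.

Δρ = 1027.22 − 1024.90 = 2.32 kg m⁻³ over Δz = 106 − 50 = 56 m.
N² = (9.8/1026.06) × (2.32/56) = 3.9569 × 10⁻⁴ s⁻² ≈ 3.96 × 10⁻⁴ s⁻².

3.96 × 10⁻⁴ s⁻²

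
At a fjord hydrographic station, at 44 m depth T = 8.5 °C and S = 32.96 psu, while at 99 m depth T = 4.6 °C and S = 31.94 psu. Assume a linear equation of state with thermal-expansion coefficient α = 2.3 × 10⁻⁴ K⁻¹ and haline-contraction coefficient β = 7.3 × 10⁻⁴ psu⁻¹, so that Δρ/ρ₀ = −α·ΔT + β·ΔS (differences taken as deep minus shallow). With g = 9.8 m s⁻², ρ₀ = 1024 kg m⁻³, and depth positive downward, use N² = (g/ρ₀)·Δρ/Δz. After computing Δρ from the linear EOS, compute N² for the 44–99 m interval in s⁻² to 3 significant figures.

ΔT = -3.9 K, ΔS = -1.02 psu (deep − shallow).
Δρ/ρ₀ = −αΔT + βΔS = 8.97 × 10⁻⁴ − 7.446 × 10⁻⁴ = 1.524 × 10⁻⁴, so Δρ ≈ 0.1561 kg m⁻³.
N² = (g/ρ₀)·Δρ/Δz = g·(Δρ/ρ₀)/Δz = 9.8 × 1.524 × 10⁻⁴ / 55 = 2.7155 × 10⁻⁵ s⁻² ≈ 2.72 × 10⁻⁵ s⁻².

2.72 × 10⁻⁵ s⁻²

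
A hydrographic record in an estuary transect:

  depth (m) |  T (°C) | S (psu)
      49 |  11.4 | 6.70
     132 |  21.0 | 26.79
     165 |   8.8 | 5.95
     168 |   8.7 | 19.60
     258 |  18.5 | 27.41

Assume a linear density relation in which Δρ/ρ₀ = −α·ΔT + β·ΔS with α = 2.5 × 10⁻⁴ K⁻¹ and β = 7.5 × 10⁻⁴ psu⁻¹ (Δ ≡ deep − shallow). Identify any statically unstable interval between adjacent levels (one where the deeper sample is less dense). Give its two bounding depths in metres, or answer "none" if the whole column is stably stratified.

132–165 m

Evaluate Δρ/ρ₀ = −αΔT + βΔS across each adjacent pair:
  49–132 m: −αΔT+βΔS = −(2.5 × 10⁻⁴)(+9.6)+(7.5 × 10⁻⁴)(+20.09) = 0.013 → stable
  132–165 m: −αΔT+βΔS = −(2.5 × 10⁻⁴)(-12.2)+(7.5 × 10⁻⁴)(-20.84) = -0.013 → UNSTABLE
  165–168 m: −αΔT+βΔS = −(2.5 × 10⁻⁴)(-0.1)+(7.5 × 10⁻⁴)(+13.65) = 0.010 → stable
  168–258 m: −αΔT+βΔS = −(2.5 × 10⁻⁴)(+9.8)+(7.5 × 10⁻⁴)(+7.81) = 3.4 × 10⁻³ → stable
The 132–165 m interval has Δρ < 0: lighter water underlies denser water.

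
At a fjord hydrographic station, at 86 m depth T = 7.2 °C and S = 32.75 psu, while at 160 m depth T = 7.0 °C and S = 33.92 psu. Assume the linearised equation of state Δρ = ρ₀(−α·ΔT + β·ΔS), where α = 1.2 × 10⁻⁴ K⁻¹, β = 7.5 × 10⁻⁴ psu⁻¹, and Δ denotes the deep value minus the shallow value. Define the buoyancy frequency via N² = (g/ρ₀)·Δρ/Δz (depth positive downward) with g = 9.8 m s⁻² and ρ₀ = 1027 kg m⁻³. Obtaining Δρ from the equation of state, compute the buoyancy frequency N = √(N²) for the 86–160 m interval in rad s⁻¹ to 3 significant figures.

ΔT = -0.2 K, ΔS = +1.17 psu (deep − shallow).
Δρ/ρ₀ = −αΔT + βΔS = 2.40 × 10⁻⁵ + 8.775 × 10⁻⁴ = 9.015 × 10⁻⁴, so Δρ ≈ 0.9258 kg m⁻³.
N² = (g/ρ₀)·Δρ/Δz = g·(Δρ/ρ₀)/Δz = 9.8 × 9.015 × 10⁻⁴ / 74 = 1.1939 × 10⁻⁴ s⁻².
N = √(1.1939 × 10⁻⁴) = 0.010927 rad s⁻¹ ≈ 0.0109 rad s⁻¹.

0.0109 rad s⁻¹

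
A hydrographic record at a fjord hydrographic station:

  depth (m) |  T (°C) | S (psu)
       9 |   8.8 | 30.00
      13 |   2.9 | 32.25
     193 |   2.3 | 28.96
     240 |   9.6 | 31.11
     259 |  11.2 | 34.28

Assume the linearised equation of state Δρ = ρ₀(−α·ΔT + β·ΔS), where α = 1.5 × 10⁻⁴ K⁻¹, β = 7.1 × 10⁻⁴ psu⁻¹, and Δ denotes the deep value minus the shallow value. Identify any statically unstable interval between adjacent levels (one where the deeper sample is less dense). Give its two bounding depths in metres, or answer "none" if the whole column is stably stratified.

13–193 m

Evaluate Δρ/ρ₀ = −αΔT + βΔS across each adjacent pair:
  9–13 m: −αΔT+βΔS = −(1.5 × 10⁻⁴)(-5.9)+(7.1 × 10⁻⁴)(+2.25) = 2.5 × 10⁻³ → stable
  13–193 m: −αΔT+βΔS = −(1.5 × 10⁻⁴)(-0.6)+(7.1 × 10⁻⁴)(-3.29) = -2.2 × 10⁻³ → UNSTABLE
  193–240 m: −αΔT+βΔS = −(1.5 × 10⁻⁴)(+7.3)+(7.1 × 10⁻⁴)(+2.15) = 4.3 × 10⁻⁴ → stable
  240–259 m: −αΔT+βΔS = −(1.5 × 10⁻⁴)(+1.6)+(7.1 × 10⁻⁴)(+3.17) = 2.0 × 10⁻³ → stable
The 13–193 m interval has Δρ < 0: lighter water underlies denser water.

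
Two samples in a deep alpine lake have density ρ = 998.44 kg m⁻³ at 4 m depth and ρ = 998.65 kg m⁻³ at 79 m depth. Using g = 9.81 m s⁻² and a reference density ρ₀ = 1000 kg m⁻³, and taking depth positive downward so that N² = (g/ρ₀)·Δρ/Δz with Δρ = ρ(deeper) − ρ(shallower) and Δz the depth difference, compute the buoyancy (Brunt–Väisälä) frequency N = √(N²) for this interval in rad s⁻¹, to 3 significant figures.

Δρ = 998.65 − 998.44 = 0.21 kg m⁻³ over Δz = 79 − 4 = 75 m.
N² = (9.81/1000) × (0.21/75) = 2.7468 × 10⁻⁵ s⁻².
N = √(2.7468 × 10⁻⁵) = 5.2410 × 10⁻³ rad s⁻¹ ≈ 5.24 × 10⁻³ rad s⁻¹.

5.24 × 10⁻³ rad s⁻¹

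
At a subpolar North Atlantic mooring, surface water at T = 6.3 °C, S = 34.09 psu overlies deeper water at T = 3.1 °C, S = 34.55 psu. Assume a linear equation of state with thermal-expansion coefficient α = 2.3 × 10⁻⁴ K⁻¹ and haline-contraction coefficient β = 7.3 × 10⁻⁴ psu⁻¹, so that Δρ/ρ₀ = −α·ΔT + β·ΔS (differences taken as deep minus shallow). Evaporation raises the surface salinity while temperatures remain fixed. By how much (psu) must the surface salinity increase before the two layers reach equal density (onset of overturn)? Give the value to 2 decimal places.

1.47 psu

Neutral buoyancy requires −α(T_deep − T_surf) + β(S_deep − S_surf′) = 0.
S_surf′ = S_deep − (α/β)·ΔT = 34.55 − (2.3 × 10⁻⁴/7.3 × 10⁻⁴)·(-3.2) = 35.5582 psu.
Increase required: 35.5582 − 34.09 = 1.4682 psu.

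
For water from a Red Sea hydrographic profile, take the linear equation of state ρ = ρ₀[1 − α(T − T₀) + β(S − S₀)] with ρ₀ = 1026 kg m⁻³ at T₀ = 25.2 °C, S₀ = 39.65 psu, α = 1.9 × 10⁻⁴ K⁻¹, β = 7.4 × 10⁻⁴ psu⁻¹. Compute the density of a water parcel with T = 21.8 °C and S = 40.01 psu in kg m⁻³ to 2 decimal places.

1026.94 kg m⁻³

T − T₀ = -3.4 K, S − S₀ = +0.36 psu.
Bracket = 1 − α·(-3.4) + β·(+0.36) = 1 + (9.124 × 10⁻⁴) = 1.0009124.
ρ = 1026 × 1.0009124 = 1026.94 kg m⁻³.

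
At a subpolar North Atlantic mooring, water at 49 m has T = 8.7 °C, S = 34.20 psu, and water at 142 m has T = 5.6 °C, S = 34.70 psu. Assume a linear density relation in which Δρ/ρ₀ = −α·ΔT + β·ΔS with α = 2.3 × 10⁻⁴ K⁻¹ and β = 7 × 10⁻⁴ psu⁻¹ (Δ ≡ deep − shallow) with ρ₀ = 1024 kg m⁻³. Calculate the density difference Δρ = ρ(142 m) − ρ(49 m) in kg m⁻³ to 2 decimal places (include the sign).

ΔT = -3.1 K, ΔS = +0.50 psu (deep − shallow).
Δρ/ρ₀ = −(2.3 × 10⁻⁴)(-3.1) + (7 × 10⁻⁴)(+0.50) = 1.063 × 10⁻³.
Δρ = 1024 × (1.063 × 10⁻³) = +1.09 kg m⁻³.
Positive Δρ: denser below, stable.

+1.09 kg m⁻³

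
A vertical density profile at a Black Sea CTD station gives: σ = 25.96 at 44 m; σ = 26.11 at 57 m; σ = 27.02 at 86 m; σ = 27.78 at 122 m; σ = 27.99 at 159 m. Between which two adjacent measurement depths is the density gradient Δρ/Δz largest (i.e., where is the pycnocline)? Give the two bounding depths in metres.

57–86 m

Compute the density gradient over each adjacent pair:
  44–57 m: Δρ/Δz = 0.15/13 = 0.012 kg m⁻⁴
  57–86 m: Δρ/Δz = 0.91/29 = 0.031 kg m⁻⁴
  86–122 m: Δρ/Δz = 0.76/36 = 0.021 kg m⁻⁴
  122–159 m: Δρ/Δz = 0.21/37 = 5.7 × 10⁻³ kg m⁻⁴
The largest gradient is in the 57–86 m interval — the pycnocline.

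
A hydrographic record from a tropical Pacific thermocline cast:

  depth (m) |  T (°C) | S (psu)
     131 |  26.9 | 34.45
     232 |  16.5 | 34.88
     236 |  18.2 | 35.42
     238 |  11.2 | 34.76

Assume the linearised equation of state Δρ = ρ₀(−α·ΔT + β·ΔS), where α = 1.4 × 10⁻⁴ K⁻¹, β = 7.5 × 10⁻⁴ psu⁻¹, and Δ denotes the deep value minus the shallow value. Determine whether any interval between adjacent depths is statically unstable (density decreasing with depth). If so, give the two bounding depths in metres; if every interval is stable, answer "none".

Evaluate Δρ/ρ₀ = −αΔT + βΔS across each adjacent pair:
  131–232 m: −αΔT+βΔS = −(1.4 × 10⁻⁴)(-10.4)+(7.5 × 10⁻⁴)(+0.43) = 1.8 × 10⁻³ → stable
  232–236 m: −αΔT+βΔS = −(1.4 × 10⁻⁴)(+1.7)+(7.5 × 10⁻⁴)(+0.54) = 1.7 × 10⁻⁴ → stable
  236–238 m: −αΔT+βΔS = −(1.4 × 10⁻⁴)(-7.0)+(7.5 × 10⁻⁴)(-0.66) = 4.8 × 10⁻⁴ → stable
Every interval has Δρ > 0: the column is stably stratified throughout.

none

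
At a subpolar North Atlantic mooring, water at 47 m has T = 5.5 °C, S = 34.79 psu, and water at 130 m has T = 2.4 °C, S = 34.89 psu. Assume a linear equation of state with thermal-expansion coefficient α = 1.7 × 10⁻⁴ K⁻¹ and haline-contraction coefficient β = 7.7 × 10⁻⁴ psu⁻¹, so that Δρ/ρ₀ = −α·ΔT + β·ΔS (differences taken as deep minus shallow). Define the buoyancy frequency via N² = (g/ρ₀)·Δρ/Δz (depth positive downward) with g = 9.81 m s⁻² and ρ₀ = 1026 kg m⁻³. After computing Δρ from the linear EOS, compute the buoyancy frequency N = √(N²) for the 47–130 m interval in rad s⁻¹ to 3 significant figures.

ΔT = -3.1 K, ΔS = +0.10 psu (deep − shallow).
Δρ/ρ₀ = −αΔT + βΔS = 5.27 × 10⁻⁴ + 7.70 × 10⁻⁵ = 6.04 × 10⁻⁴, so Δρ ≈ 0.6197 kg m⁻³.
N² = (g/ρ₀)·Δρ/Δz = g·(Δρ/ρ₀)/Δz = 9.81 × 6.04 × 10⁻⁴ / 83 = 7.1388 × 10⁻⁵ s⁻².
N = √(7.1388 × 10⁻⁵) = 8.4491 × 10⁻³ rad s⁻¹ ≈ 8.45 × 10⁻³ rad s⁻¹.

8.45 × 10⁻³ rad s⁻¹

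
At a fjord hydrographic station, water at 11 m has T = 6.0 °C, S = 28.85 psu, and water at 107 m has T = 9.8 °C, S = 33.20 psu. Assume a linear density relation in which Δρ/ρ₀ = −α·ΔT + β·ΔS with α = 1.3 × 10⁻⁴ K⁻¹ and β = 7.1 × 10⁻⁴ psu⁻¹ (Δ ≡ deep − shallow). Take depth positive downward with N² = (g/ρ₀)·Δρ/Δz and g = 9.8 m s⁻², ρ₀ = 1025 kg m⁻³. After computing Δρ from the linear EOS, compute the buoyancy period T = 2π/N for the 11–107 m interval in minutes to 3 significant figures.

ΔT = +3.8 K, ΔS = +4.35 psu (deep − shallow).
Δρ/ρ₀ = −αΔT + βΔS = -4.94 × 10⁻⁴ + 3.0885 × 10⁻³ = 2.5945 × 10⁻³, so Δρ ≈ 2.659 kg m⁻³.
N² = (g/ρ₀)·Δρ/Δz = g·(Δρ/ρ₀)/Δz = 9.8 × 2.5945 × 10⁻³ / 96 = 2.6486 × 10⁻⁴ s⁻².
N = √(2.6486 × 10⁻⁴) = 0.016275 rad s⁻¹ → T = 2π/N = 386.06 s = 6.4343 min ≈ 6.43 min.

6.43 min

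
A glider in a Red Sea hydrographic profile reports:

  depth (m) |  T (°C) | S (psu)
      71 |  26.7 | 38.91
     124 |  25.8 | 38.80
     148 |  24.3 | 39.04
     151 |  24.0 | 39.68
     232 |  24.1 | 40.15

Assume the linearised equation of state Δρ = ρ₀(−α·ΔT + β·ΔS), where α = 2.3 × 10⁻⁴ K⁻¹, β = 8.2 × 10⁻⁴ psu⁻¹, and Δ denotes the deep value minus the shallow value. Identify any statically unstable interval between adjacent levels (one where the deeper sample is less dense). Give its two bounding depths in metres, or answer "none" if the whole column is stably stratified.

none

Evaluate Δρ/ρ₀ = −αΔT + βΔS across each adjacent pair:
  71–124 m: −αΔT+βΔS = −(2.3 × 10⁻⁴)(-0.9)+(8.2 × 10⁻⁴)(-0.11) = 1.2 × 10⁻⁴ → stable
  124–148 m: −αΔT+βΔS = −(2.3 × 10⁻⁴)(-1.5)+(8.2 × 10⁻⁴)(+0.24) = 5.4 × 10⁻⁴ → stable
  148–151 m: −αΔT+βΔS = −(2.3 × 10⁻⁴)(-0.3)+(8.2 × 10⁻⁴)(+0.64) = 5.9 × 10⁻⁴ → stable
  151–232 m: −αΔT+βΔS = −(2.3 × 10⁻⁴)(+0.1)+(8.2 × 10⁻⁴)(+0.47) = 3.6 × 10⁻⁴ → stable
Every interval has Δρ > 0: the column is stably stratified throughout.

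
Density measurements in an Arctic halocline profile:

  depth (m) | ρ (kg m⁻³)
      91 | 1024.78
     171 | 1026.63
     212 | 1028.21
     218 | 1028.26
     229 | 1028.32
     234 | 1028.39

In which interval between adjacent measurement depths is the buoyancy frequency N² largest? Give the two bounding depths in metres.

Compute the density gradient over each adjacent pair:
  91–171 m: Δρ/Δz = 1.85/80 = 0.023 kg m⁻⁴
  171–212 m: Δρ/Δz = 1.58/41 = 0.039 kg m⁻⁴
  212–218 m: Δρ/Δz = 0.05/6 = 8.3 × 10⁻³ kg m⁻⁴
  218–229 m: Δρ/Δz = 0.06/11 = 5.5 × 10⁻³ kg m⁻⁴
  229–234 m: Δρ/Δz = 0.07/5 = 0.014 kg m⁻⁴
The largest gradient is in the 171–212 m interval — the pycnocline.

171–212 m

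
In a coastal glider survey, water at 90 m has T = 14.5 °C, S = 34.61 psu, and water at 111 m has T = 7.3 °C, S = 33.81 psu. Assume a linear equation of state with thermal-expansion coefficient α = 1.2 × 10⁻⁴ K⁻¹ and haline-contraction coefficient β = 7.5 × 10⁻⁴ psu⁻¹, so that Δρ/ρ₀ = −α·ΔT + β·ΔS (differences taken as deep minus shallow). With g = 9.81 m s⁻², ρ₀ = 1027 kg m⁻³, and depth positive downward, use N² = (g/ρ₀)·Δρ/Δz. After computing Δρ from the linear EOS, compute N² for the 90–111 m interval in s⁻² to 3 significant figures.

1.23 × 10⁻⁴ s⁻²

ΔT = -7.2 K, ΔS = -0.80 psu (deep − shallow).
Δρ/ρ₀ = −αΔT + βΔS = 8.64 × 10⁻⁴ − 6.00 × 10⁻⁴ = 2.64 × 10⁻⁴, so Δρ ≈ 0.2711 kg m⁻³.
N² = (g/ρ₀)·Δρ/Δz = g·(Δρ/ρ₀)/Δz = 9.81 × 2.64 × 10⁻⁴ / 21 = 1.2333 × 10⁻⁴ s⁻² ≈ 1.23 × 10⁻⁴ s⁻².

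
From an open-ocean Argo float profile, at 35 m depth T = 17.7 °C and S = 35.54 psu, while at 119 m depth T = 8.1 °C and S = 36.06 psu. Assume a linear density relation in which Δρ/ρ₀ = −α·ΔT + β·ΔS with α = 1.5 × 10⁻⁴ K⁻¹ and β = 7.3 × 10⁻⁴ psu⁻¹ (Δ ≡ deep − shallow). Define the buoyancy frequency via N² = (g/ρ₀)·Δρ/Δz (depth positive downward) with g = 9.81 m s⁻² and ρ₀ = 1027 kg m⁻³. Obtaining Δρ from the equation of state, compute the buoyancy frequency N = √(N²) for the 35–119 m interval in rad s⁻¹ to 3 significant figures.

0.0146 rad s⁻¹

ΔT = -9.6 K, ΔS = +0.52 psu (deep − shallow).
Δρ/ρ₀ = −αΔT + βΔS = 1.44 × 10⁻³ + 3.796 × 10⁻⁴ = 1.8196 × 10⁻³, so Δρ ≈ 1.869 kg m⁻³.
N² = (g/ρ₀)·Δρ/Δz = g·(Δρ/ρ₀)/Δz = 9.81 × 1.8196 × 10⁻³ / 84 = 2.1250 × 10⁻⁴ s⁻².
N = √(2.1250 × 10⁻⁴) = 0.014577 rad s⁻¹ ≈ 0.0146 rad s⁻¹.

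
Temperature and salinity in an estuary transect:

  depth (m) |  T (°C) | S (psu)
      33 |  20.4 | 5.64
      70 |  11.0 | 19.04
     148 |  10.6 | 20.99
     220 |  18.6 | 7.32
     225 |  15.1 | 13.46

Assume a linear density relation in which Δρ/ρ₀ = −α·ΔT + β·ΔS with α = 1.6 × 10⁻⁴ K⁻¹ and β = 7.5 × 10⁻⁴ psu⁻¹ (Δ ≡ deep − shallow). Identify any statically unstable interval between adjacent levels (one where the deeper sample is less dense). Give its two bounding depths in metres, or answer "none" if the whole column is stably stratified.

Evaluate Δρ/ρ₀ = −αΔT + βΔS across each adjacent pair:
  33–70 m: −αΔT+βΔS = −(1.6 × 10⁻⁴)(-9.4)+(7.5 × 10⁻⁴)(+13.40) = 0.012 → stable
  70–148 m: −αΔT+βΔS = −(1.6 × 10⁻⁴)(-0.4)+(7.5 × 10⁻⁴)(+1.95) = 1.5 × 10⁻³ → stable
  148–220 m: −αΔT+βΔS = −(1.6 × 10⁻⁴)(+8.0)+(7.5 × 10⁻⁴)(-13.67) = -0.012 → UNSTABLE
  220–225 m: −αΔT+βΔS = −(1.6 × 10⁻⁴)(-3.5)+(7.5 × 10⁻⁴)(+6.14) = 5.2 × 10⁻³ → stable
The 148–220 m interval has Δρ < 0: lighter water underlies denser water.

148–220 m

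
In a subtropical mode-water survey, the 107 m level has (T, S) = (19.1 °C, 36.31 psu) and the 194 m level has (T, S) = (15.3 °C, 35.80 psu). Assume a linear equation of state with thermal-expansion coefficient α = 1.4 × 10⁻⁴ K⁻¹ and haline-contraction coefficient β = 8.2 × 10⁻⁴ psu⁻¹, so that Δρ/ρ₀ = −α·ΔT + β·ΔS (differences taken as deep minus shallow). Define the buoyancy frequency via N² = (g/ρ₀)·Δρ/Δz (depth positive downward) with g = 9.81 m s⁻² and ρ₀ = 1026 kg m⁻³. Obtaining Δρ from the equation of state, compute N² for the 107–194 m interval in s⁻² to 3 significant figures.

ΔT = -3.8 K, ΔS = -0.51 psu (deep − shallow).
Δρ/ρ₀ = −αΔT + βΔS = 5.32 × 10⁻⁴ − 4.182 × 10⁻⁴ = 1.138 × 10⁻⁴, so Δρ ≈ 0.1168 kg m⁻³.
N² = (g/ρ₀)·Δρ/Δz = g·(Δρ/ρ₀)/Δz = 9.81 × 1.138 × 10⁻⁴ / 87 = 1.2832 × 10⁻⁵ s⁻² ≈ 1.28 × 10⁻⁵ s⁻².

1.28 × 10⁻⁵ s⁻²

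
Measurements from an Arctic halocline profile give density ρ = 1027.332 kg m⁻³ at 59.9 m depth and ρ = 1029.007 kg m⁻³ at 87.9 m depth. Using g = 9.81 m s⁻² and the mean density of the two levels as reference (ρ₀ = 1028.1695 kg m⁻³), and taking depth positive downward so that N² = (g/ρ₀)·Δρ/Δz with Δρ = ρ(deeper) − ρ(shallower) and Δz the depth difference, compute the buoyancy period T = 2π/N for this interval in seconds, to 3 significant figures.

Δρ = 1029.007 − 1027.332 = 1.675 kg m⁻³ over Δz = 87.9 − 59.9 = 28 m.
N² = (9.81/1028.1695) × (1.675/28) = 5.7077 × 10⁻⁴ s⁻².
N = √(5.7077 × 10⁻⁴) = 0.023891 rad s⁻¹, so T = 2π/N = 262.99 s ≈ 263 s.

263 s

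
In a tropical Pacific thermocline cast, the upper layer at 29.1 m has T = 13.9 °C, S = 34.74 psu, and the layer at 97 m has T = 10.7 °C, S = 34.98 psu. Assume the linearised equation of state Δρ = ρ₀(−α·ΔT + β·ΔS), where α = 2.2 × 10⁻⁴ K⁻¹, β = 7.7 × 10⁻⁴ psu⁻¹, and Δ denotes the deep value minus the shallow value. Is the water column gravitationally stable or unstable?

ΔT = 10.7 − 13.9 = -3.2 K and ΔS = 34.98 − 34.74 = +0.24 psu (deep − shallow).
−αΔT = 7.04 × 10⁻⁴; βΔS = 1.848 × 10⁻⁴; sum Δρ/ρ₀ = 8.888 × 10⁻⁴.
Δρ/ρ₀ > 0, so Δρ > 0: deeper water is denser → statically stable.

stable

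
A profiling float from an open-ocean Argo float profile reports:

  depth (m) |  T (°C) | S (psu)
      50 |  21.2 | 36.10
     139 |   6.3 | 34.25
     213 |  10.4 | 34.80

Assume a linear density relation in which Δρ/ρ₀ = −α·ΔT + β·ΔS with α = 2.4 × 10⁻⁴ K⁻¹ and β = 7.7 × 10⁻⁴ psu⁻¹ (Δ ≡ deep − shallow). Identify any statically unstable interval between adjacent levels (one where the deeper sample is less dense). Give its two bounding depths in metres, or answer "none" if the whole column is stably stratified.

Evaluate Δρ/ρ₀ = −αΔT + βΔS across each adjacent pair:
  50–139 m: −αΔT+βΔS = −(2.4 × 10⁻⁴)(-14.9)+(7.7 × 10⁻⁴)(-1.85) = 2.2 × 10⁻³ → stable
  139–213 m: −αΔT+βΔS = −(2.4 × 10⁻⁴)(+4.1)+(7.7 × 10⁻⁴)(+0.55) = -5.6 × 10⁻⁴ → UNSTABLE
The 139–213 m interval has Δρ < 0: lighter water underlies denser water.

139–213 m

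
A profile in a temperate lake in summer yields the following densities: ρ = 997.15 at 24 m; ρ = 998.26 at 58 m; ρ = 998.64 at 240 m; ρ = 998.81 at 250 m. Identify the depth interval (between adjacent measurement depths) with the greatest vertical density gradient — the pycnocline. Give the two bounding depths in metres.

24–58 m

Compute the density gradient over each adjacent pair:
  24–58 m: Δρ/Δz = 1.11/34 = 0.033 kg m⁻⁴
  58–240 m: Δρ/Δz = 0.38/182 = 2.1 × 10⁻³ kg m⁻⁴
  240–250 m: Δρ/Δz = 0.17/10 = 0.017 kg m⁻⁴
The largest gradient is in the 24–58 m interval — the pycnocline.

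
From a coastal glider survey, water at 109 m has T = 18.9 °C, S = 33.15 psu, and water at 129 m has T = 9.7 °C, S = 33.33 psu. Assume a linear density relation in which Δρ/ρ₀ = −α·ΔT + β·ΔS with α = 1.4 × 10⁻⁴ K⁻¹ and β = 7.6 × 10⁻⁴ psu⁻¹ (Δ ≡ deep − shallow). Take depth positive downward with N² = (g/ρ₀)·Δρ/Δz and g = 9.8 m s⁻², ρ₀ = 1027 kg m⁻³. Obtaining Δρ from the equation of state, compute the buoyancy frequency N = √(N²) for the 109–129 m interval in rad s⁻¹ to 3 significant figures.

0.0264 rad s⁻¹

ΔT = -9.2 K, ΔS = +0.18 psu (deep − shallow).
Δρ/ρ₀ = −αΔT + βΔS = 1.288 × 10⁻³ + 1.368 × 10⁻⁴ = 1.4248 × 10⁻³, so Δρ ≈ 1.463 kg m⁻³.
N² = (g/ρ₀)·Δρ/Δz = g·(Δρ/ρ₀)/Δz = 9.8 × 1.4248 × 10⁻³ / 20 = 6.9815 × 10⁻⁴ s⁻².
N = √(6.9815 × 10⁻⁴) = 0.026423 rad s⁻¹ ≈ 0.0264 rad s⁻¹.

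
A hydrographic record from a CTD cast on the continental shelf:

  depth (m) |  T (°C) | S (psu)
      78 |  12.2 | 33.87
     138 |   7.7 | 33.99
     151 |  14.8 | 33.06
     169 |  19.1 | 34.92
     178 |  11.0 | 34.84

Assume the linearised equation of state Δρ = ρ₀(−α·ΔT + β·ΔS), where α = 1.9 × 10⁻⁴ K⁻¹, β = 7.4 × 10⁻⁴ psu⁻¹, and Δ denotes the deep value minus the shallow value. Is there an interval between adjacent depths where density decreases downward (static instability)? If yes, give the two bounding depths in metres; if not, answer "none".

138–151 m

Evaluate Δρ/ρ₀ = −αΔT + βΔS across each adjacent pair:
  78–138 m: −αΔT+βΔS = −(1.9 × 10⁻⁴)(-4.5)+(7.4 × 10⁻⁴)(+0.12) = 9.4 × 10⁻⁴ → stable
  138–151 m: −αΔT+βΔS = −(1.9 × 10⁻⁴)(+7.1)+(7.4 × 10⁻⁴)(-0.93) = -2.0 × 10⁻³ → UNSTABLE
  151–169 m: −αΔT+βΔS = −(1.9 × 10⁻⁴)(+4.3)+(7.4 × 10⁻⁴)(+1.86) = 5.6 × 10⁻⁴ → stable
  169–178 m: −αΔT+βΔS = −(1.9 × 10⁻⁴)(-8.1)+(7.4 × 10⁻⁴)(-0.08) = 1.5 × 10⁻³ → stable
The 138–151 m interval has Δρ < 0: lighter water underlies denser water.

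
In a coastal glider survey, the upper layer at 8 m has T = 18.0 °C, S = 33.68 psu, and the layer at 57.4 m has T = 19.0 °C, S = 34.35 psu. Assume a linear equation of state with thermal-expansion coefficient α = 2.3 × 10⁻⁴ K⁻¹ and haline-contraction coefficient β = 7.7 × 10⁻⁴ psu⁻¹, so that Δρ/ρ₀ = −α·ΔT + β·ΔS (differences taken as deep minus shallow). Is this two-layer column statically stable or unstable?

stable

ΔT = 19.0 − 18.0 = +1.0 K and ΔS = 34.35 − 33.68 = +0.67 psu (deep − shallow).
−αΔT = -2.30 × 10⁻⁴; βΔS = 5.159 × 10⁻⁴; sum Δρ/ρ₀ = 2.859 × 10⁻⁴.
Δρ/ρ₀ > 0, so Δρ > 0: deeper water is denser → statically stable.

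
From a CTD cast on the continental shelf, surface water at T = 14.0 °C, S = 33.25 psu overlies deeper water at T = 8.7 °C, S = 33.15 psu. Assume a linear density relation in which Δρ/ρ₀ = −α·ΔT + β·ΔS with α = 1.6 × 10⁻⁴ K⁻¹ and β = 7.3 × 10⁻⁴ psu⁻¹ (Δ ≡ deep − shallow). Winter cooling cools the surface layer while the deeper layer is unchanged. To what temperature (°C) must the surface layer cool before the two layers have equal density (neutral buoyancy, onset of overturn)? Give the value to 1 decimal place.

Neutral buoyancy requires Δρ = 0, i.e. −α(T_deep − T_surf′) + β(S_deep − S_surf) = 0.
T_surf′ = T_deep − (β/α)·ΔS = 8.7 − (7.3 × 10⁻⁴/1.6 × 10⁻⁴)·(-0.10) = 9.156 °C.
Cooling required: 14.0 − (9.156) = 4.844 °C.

9.2 °C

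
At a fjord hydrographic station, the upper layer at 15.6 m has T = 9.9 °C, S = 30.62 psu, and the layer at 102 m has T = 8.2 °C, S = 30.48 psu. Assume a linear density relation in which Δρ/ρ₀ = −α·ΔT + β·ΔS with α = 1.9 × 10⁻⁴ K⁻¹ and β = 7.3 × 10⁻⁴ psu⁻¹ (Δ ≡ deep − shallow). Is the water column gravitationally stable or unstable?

stable

ΔT = 8.2 − 9.9 = -1.7 K and ΔS = 30.48 − 30.62 = -0.14 psu (deep − shallow).
−αΔT = 3.23 × 10⁻⁴; βΔS = -1.022 × 10⁻⁴; sum Δρ/ρ₀ = 2.208 × 10⁻⁴.
Δρ/ρ₀ > 0, so Δρ > 0: deeper water is denser → statically stable.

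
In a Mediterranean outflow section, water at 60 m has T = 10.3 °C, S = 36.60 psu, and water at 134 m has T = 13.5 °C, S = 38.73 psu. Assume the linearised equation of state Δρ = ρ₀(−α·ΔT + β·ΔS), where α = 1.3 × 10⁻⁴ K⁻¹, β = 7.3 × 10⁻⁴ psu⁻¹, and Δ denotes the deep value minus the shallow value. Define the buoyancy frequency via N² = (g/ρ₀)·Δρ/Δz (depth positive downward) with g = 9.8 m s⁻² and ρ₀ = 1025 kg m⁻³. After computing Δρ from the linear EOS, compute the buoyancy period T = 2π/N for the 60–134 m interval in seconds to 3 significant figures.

512 s

ΔT = +3.2 K, ΔS = +2.13 psu (deep − shallow).
Δρ/ρ₀ = −αΔT + βΔS = -4.16 × 10⁻⁴ + 1.5549 × 10⁻³ = 1.1389 × 10⁻³, so Δρ ≈ 1.167 kg m⁻³.
N² = (g/ρ₀)·Δρ/Δz = g·(Δρ/ρ₀)/Δz = 9.8 × 1.1389 × 10⁻³ / 74 = 1.5083 × 10⁻⁴ s⁻².
N = √(1.5083 × 10⁻⁴) = 0.012281 rad s⁻¹ → T = 2π/N = 511.62 s ≈ 512 s.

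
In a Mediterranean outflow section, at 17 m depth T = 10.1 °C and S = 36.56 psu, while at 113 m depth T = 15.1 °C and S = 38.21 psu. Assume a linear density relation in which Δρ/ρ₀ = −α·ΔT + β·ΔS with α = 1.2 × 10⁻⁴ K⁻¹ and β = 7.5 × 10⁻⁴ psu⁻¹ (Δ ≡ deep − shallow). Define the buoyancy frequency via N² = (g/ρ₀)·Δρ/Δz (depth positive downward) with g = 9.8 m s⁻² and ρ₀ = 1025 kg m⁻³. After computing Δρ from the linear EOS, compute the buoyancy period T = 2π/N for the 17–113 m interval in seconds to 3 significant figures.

ΔT = +5.0 K, ΔS = +1.65 psu (deep − shallow).
Δρ/ρ₀ = −αΔT + βΔS = -6.00 × 10⁻⁴ + 1.2375 × 10⁻³ = 6.375 × 10⁻⁴, so Δρ ≈ 0.6534 kg m⁻³.
N² = (g/ρ₀)·Δρ/Δz = g·(Δρ/ρ₀)/Δz = 9.8 × 6.375 × 10⁻⁴ / 96 = 6.5078 × 10⁻⁵ s⁻².
N = √(6.5078 × 10⁻⁵) = 8.0671 × 10⁻³ rad s⁻¹ → T = 2π/N = 778.87 s ≈ 779 s.

779 s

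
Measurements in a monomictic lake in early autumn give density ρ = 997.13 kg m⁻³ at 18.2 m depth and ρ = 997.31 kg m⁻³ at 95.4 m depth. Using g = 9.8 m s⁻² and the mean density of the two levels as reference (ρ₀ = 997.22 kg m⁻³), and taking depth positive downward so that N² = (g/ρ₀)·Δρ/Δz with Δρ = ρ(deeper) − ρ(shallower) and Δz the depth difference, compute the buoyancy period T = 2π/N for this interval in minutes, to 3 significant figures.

Δρ = 997.31 − 997.13 = 0.18 kg m⁻³ over Δz = 95.4 − 18.2 = 77.2 m.
N² = (9.8/997.22) × (0.18/77.2) = 2.2913 × 10⁻⁵ s⁻².
N = √(2.2913 × 10⁻⁵) = 4.7868 × 10⁻³ rad s⁻¹, so T = 2π/N = 1.3126 × 10³ s = 21.877 min ≈ 21.9 min.

21.9 min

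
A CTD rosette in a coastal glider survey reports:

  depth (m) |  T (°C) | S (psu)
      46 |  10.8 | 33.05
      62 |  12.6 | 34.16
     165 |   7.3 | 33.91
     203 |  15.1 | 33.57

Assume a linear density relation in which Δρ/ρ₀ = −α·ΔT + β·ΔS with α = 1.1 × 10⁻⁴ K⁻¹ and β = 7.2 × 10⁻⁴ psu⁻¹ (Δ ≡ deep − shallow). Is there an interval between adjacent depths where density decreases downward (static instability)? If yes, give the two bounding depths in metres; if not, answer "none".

Evaluate Δρ/ρ₀ = −αΔT + βΔS across each adjacent pair:
  46–62 m: −αΔT+βΔS = −(1.1 × 10⁻⁴)(+1.8)+(7.2 × 10⁻⁴)(+1.11) = 6.0 × 10⁻⁴ → stable
  62–165 m: −αΔT+βΔS = −(1.1 × 10⁻⁴)(-5.3)+(7.2 × 10⁻⁴)(-0.25) = 4.0 × 10⁻⁴ → stable
  165–203 m: −αΔT+βΔS = −(1.1 × 10⁻⁴)(+7.8)+(7.2 × 10⁻⁴)(-0.34) = -1.1 × 10⁻³ → UNSTABLE
The 165–203 m interval has Δρ < 0: lighter water underlies denser water.

165–203 m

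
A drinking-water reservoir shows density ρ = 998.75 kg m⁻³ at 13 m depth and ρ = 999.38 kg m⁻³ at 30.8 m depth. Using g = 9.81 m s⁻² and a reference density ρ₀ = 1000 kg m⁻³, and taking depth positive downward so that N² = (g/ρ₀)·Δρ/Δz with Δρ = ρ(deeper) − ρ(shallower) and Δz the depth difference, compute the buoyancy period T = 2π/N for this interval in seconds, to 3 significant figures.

337 s

Δρ = 999.38 − 998.75 = 0.63 kg m⁻³ over Δz = 30.8 − 13 = 17.8 m.
N² = (9.81/1000) × (0.63/17.8) = 3.4721 × 10⁻⁴ s⁻².
N = √(3.4721 × 10⁻⁴) = 0.018634 rad s⁻¹, so T = 2π/N = 337.19 s ≈ 337 s.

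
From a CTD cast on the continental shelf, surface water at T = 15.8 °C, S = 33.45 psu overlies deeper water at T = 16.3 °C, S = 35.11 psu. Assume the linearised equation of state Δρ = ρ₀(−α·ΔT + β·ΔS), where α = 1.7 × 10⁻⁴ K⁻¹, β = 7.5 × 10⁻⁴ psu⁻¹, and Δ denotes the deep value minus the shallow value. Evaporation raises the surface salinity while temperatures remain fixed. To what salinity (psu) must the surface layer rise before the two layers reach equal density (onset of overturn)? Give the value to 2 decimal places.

Neutral buoyancy requires −α(T_deep − T_surf) + β(S_deep − S_surf′) = 0.
S_surf′ = S_deep − (α/β)·ΔT = 35.11 − (1.7 × 10⁻⁴/7.5 × 10⁻⁴)·(+0.5) = 34.9967 psu.
Increase required: 34.9967 − 33.45 = 1.5467 psu.

35.00 psu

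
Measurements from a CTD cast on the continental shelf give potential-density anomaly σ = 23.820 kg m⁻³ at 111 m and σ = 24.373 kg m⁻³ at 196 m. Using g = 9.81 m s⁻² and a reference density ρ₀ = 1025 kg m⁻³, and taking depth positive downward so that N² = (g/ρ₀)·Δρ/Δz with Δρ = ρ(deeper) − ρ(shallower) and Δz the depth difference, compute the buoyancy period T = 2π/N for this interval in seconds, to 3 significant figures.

796 s

Δρ = 1024.373 − 1023.820 = 0.553 kg m⁻³ over Δz = 196 − 111 = 85 m.
N² = (9.81/1025) × (0.553/85) = 6.2266 × 10⁻⁵ s⁻².
N = √(6.2266 × 10⁻⁵) = 7.8909 × 10⁻³ rad s⁻¹, so T = 2π/N = 796.26 s ≈ 796 s.
N² > 0, so the interval is statically stable.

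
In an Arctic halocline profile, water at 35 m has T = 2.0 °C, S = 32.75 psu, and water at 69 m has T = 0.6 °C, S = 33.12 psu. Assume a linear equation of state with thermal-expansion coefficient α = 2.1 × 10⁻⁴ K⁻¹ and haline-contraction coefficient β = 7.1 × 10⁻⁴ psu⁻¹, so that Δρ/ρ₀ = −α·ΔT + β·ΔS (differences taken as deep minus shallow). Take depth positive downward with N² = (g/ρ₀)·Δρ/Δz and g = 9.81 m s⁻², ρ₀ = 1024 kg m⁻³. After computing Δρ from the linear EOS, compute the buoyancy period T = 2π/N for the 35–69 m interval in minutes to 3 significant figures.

ΔT = -1.4 K, ΔS = +0.37 psu (deep − shallow).
Δρ/ρ₀ = −αΔT + βΔS = 2.94 × 10⁻⁴ + 2.627 × 10⁻⁴ = 5.567 × 10⁻⁴, so Δρ ≈ 0.5701 kg m⁻³.
N² = (g/ρ₀)·Δρ/Δz = g·(Δρ/ρ₀)/Δz = 9.81 × 5.567 × 10⁻⁴ / 34 = 1.6062 × 10⁻⁴ s⁻².
N = √(1.6062 × 10⁻⁴) = 0.012674 rad s⁻¹ → T = 2π/N = 495.75 s = 8.2625 min ≈ 8.26 min.

8.26 min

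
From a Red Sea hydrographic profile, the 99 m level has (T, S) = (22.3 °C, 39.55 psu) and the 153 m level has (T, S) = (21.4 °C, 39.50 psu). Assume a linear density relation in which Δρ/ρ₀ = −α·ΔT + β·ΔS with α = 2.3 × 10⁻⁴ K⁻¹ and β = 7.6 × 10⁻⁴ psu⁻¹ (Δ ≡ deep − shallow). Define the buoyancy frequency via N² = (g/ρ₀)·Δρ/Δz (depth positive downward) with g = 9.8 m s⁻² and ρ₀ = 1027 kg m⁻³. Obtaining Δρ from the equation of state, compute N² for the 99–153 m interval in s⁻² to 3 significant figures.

3.07 × 10⁻⁵ s⁻²

ΔT = -0.9 K, ΔS = -0.05 psu (deep − shallow).
Δρ/ρ₀ = −αΔT + βΔS = 2.07 × 10⁻⁴ − 3.80 × 10⁻⁵ = 1.69 × 10⁻⁴, so Δρ ≈ 0.1736 kg m⁻³.
N² = (g/ρ₀)·Δρ/Δz = g·(Δρ/ρ₀)/Δz = 9.8 × 1.69 × 10⁻⁴ / 54 = 3.0670 × 10⁻⁵ s⁻² ≈ 3.07 × 10⁻⁵ s⁻².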